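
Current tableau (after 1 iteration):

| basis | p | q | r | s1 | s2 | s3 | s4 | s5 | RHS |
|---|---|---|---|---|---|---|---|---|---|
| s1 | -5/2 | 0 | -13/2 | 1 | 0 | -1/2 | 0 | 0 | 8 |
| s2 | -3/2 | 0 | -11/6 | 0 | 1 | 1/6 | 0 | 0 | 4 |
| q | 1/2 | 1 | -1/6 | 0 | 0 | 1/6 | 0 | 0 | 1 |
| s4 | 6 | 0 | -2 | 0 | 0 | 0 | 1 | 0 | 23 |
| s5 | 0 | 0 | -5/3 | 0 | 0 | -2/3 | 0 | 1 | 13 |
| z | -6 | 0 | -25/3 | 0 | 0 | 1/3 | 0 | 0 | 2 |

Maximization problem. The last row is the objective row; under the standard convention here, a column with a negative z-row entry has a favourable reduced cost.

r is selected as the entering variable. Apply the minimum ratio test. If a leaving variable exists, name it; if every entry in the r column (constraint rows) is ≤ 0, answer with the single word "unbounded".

r-column entries: row 1: -13/2, row 2: -11/6, row 3: -1/6, row 4: -2, row 5: -5/3. All ≤ 0, so r can increase without bound; the LP is unbounded in this direction.

unbounded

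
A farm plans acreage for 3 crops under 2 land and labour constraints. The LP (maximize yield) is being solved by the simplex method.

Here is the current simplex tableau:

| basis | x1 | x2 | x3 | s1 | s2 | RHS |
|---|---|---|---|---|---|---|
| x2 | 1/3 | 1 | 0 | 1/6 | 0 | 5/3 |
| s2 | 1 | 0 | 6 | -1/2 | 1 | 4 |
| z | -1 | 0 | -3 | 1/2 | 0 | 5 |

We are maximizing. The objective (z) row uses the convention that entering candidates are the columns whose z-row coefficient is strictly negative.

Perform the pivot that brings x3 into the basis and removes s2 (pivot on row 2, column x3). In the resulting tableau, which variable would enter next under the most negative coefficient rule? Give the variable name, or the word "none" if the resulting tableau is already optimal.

x1

Pivot element 6. New z-row = old z-row − (-3)·(row 2/6).
Updated z-row coefficients: x1: -1/2, x2: 0, x3: 0, s1: 1/4, s2: 1/2.
The most negative is -1/2 in column x1, so x1 would enter next.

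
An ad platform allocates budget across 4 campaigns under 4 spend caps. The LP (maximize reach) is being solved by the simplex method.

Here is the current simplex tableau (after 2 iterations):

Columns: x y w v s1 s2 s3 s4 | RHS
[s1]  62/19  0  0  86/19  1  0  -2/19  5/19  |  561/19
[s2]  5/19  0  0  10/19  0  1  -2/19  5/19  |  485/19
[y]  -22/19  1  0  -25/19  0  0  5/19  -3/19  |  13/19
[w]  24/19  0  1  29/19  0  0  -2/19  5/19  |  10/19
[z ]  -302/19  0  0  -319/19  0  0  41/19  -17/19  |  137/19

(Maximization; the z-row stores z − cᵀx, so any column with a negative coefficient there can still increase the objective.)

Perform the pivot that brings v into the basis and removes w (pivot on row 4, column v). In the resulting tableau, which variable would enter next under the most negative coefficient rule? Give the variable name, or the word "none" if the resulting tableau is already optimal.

Pivot element 29/19. New z-row = old z-row − (-319/19)·(row 4/(29/19)).
Updated z-row coefficients: x: -2, y: 0, w: 11, v: 0, s1: 0, s2: 0, s3: 1, s4: 2.
The most negative is -2 in column x, so x would enter next.

x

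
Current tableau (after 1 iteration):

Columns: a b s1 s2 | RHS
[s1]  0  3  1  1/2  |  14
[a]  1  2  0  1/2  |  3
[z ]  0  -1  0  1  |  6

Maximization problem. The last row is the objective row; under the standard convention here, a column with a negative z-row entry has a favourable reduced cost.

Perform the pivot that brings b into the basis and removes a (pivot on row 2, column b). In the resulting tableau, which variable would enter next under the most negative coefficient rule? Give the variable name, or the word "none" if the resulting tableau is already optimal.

Pivot element 2. New z-row = old z-row − (-1)·(row 2/2).
Updated z-row coefficients: a: 1/2, b: 0, s1: 0, s2: 5/4.
No coefficient is strictly negative; the tableau after this pivot is optimal.

none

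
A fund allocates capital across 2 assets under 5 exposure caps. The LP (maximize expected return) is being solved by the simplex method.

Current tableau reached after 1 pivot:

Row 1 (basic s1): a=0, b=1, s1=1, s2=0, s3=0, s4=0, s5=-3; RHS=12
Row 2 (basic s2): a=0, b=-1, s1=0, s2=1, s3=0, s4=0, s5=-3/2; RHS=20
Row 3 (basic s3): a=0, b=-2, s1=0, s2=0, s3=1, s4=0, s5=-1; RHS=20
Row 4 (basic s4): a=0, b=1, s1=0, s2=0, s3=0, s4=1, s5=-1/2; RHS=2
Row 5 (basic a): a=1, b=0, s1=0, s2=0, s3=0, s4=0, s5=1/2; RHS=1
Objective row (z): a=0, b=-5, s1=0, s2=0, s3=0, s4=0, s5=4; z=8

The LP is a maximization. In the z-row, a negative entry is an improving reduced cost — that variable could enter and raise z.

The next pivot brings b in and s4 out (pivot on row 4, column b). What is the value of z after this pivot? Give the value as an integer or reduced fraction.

Minimum ratio for b: 2/1 = 2.
z changes by −(z-row coeff of b)·ratio = −(-5)·2 = 10.
New z = 8 + 10 = 18.

18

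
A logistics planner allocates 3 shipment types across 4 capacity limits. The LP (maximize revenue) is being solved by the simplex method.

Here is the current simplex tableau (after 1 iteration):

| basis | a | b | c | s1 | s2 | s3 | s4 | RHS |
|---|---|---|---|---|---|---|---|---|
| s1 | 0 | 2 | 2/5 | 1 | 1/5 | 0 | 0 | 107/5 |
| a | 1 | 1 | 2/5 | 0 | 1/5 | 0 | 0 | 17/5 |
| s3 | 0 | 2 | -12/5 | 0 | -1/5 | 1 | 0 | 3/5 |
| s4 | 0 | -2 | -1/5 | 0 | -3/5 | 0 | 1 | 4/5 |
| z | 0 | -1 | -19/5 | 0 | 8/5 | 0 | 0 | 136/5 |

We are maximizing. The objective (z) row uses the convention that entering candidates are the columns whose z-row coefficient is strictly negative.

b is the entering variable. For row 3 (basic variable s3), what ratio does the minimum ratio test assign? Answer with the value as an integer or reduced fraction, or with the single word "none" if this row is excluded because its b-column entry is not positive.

Ratio = RHS / (b entry) = (3/5) / 2 = 3/10.

3/10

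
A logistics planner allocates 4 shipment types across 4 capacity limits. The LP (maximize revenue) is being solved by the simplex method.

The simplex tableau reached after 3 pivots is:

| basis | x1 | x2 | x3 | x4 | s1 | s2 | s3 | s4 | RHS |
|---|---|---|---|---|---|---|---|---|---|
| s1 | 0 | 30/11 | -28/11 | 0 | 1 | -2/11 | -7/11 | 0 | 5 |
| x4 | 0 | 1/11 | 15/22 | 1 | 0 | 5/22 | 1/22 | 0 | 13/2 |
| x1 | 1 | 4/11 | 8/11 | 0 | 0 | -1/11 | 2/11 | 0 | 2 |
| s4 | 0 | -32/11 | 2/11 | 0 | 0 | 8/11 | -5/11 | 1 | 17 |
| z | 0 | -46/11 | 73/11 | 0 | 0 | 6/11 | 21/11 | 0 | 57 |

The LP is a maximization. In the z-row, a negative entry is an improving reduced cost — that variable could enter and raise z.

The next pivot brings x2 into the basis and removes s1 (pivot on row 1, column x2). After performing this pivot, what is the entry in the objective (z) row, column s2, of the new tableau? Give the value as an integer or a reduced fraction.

4/15

Pivot element is row 1, column x2: 30/11.
Normalize row 1: new (row 1, s2) = (-2/11)/(30/11) = -1/15.
z-row ← z-row − (-46/11)·(new row 1): 6/11 − (-46/11)·(-1/15) = 4/15.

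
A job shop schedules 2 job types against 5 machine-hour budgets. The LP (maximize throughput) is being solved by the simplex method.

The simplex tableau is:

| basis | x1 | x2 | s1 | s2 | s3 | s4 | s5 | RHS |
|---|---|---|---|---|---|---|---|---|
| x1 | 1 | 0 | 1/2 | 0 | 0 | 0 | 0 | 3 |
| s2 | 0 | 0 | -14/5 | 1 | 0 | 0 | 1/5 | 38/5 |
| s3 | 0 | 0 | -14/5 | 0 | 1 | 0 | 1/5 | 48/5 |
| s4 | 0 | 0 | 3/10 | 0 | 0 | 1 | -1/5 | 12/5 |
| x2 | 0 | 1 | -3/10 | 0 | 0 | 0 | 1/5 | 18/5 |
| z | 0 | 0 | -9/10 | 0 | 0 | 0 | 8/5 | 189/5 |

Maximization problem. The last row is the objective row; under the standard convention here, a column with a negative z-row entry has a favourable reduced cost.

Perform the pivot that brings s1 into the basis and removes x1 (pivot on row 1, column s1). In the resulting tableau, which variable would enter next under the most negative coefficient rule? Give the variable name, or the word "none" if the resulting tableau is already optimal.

Pivot element 1/2. New z-row = old z-row − (-9/10)·(row 1/(1/2)).
Updated z-row coefficients: x1: 9/5, x2: 0, s1: 0, s2: 0, s3: 0, s4: 0, s5: 8/5.
No coefficient is strictly negative; the tableau after this pivot is optimal.

none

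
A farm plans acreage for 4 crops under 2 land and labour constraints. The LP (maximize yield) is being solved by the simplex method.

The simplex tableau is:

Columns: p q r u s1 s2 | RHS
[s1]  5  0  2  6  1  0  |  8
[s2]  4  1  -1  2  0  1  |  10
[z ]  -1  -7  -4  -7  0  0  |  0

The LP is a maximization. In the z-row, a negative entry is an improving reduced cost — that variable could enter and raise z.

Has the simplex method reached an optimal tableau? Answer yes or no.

Column p has objective-row coefficient -1, which is negative; an improving pivot exists, so not yet optimal.

no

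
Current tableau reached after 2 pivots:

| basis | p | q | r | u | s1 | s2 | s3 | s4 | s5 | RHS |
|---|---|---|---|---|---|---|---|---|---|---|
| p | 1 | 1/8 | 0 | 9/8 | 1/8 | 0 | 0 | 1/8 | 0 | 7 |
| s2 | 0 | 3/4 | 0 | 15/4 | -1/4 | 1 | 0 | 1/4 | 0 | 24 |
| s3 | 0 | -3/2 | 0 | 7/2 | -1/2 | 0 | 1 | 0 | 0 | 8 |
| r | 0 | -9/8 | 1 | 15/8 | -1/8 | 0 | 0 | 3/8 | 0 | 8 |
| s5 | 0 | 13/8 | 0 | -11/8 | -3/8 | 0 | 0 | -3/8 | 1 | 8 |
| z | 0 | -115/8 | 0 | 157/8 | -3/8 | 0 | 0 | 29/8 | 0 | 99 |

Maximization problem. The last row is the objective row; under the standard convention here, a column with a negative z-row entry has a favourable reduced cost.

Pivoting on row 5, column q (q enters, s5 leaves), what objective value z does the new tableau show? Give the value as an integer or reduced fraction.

Minimum ratio for q: 8/(13/8) = 64/13.
z changes by −(z-row coeff of q)·ratio = −(-115/8)·(64/13) = 920/13.
New z = 99 + (920/13) = 2207/13.

2207/13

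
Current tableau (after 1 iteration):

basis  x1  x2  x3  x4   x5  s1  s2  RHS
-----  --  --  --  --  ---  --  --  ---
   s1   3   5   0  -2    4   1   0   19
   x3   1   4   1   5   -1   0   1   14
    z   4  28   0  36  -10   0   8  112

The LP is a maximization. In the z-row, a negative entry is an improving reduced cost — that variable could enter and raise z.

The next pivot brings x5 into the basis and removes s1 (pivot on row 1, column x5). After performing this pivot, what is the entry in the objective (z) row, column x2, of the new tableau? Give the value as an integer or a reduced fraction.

Pivot element is row 1, column x5: 4.
Normalize row 1: new (row 1, x2) = 5/4 = 5/4.
z-row ← z-row − (-10)·(new row 1): 28 − (-10)·(5/4) = 81/2.

81/2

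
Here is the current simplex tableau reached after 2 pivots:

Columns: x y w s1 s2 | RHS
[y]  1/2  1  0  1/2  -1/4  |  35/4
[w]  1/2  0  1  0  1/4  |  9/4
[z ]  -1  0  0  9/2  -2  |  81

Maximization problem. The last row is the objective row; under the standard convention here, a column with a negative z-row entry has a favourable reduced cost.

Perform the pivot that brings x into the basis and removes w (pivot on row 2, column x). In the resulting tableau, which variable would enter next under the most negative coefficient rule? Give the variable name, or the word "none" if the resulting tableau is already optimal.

Pivot element 1/2. New z-row = old z-row − (-1)·(row 2/(1/2)).
Updated z-row coefficients: x: 0, y: 0, w: 2, s1: 9/2, s2: -3/2.
The most negative is -3/2 in column s2, so s2 would enter next.

s2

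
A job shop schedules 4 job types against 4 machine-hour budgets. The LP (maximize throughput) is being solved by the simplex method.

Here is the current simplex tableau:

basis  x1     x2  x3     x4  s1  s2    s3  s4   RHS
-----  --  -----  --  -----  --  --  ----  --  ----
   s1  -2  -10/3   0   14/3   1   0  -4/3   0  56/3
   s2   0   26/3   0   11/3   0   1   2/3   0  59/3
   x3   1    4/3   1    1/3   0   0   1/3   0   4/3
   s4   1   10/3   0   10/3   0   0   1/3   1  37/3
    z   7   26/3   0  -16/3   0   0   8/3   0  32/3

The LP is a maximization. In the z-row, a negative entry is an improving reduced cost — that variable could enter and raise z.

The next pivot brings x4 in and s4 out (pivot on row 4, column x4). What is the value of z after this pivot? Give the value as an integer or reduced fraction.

152/5

Minimum ratio for x4: (37/3)/(10/3) = 37/10.
z changes by −(z-row coeff of x4)·ratio = −(-16/3)·(37/10) = 296/15.
New z = 32/3 + (296/15) = 152/5.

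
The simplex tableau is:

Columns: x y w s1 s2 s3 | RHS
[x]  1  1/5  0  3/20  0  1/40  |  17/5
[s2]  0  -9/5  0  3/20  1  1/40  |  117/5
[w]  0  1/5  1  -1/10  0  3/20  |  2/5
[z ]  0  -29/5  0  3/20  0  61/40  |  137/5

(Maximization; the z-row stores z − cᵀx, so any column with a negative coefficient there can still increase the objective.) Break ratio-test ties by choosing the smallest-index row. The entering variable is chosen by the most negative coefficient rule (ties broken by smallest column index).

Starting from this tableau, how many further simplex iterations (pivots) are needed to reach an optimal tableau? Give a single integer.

2

pivot: y in, w out → z = 39
pivot: s1 in, x out → z = 72
No improving column remains; optimal.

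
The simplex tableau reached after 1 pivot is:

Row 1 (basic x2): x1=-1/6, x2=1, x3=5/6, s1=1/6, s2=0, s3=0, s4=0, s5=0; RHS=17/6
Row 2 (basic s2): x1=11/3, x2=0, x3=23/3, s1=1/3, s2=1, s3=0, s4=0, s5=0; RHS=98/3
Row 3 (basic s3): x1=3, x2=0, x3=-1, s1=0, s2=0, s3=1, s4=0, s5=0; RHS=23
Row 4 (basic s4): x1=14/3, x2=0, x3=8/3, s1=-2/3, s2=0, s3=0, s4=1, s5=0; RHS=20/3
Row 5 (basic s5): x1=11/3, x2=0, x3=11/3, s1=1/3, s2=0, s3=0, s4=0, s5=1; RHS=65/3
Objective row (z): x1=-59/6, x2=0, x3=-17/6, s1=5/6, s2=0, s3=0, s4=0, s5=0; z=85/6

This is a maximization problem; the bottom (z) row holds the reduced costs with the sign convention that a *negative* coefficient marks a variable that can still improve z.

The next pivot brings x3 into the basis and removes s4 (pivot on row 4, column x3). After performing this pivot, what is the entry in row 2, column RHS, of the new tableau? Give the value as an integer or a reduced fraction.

27/2

Pivot element is row 4, column x3: 8/3.
Normalize row 4: new (row 4, RHS) = (20/3)/(8/3) = 5/2.
row 2 ← row 2 − (23/3)·(new row 4): 98/3 − (23/3)·(5/2) = 27/2.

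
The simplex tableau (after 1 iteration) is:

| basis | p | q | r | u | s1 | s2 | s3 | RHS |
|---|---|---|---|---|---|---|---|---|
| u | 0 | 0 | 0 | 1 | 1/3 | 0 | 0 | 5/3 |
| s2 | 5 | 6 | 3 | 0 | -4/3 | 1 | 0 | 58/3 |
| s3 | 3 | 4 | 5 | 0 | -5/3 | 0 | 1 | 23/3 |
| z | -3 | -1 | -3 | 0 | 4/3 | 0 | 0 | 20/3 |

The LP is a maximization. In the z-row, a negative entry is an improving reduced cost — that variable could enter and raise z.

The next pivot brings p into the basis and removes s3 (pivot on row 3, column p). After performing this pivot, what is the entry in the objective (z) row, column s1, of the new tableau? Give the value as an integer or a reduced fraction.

-1/3

Pivot element is row 3, column p: 3.
Normalize row 3: new (row 3, s1) = (-5/3)/3 = -5/9.
z-row ← z-row − (-3)·(new row 3): 4/3 − (-3)·(-5/9) = -1/3.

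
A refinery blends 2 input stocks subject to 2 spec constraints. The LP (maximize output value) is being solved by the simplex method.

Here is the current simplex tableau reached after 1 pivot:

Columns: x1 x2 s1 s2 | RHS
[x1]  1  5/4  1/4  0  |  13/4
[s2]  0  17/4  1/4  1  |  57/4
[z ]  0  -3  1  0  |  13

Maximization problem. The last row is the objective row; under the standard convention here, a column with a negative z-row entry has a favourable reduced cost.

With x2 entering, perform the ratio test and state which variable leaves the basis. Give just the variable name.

Ratios: row 1 (x1): (13/4)/(5/4) = 13/5; row 2 (s2): (57/4)/(17/4) = 57/17.
Minimum ratio 13/5 is in the x1 row, so x1 leaves.

x1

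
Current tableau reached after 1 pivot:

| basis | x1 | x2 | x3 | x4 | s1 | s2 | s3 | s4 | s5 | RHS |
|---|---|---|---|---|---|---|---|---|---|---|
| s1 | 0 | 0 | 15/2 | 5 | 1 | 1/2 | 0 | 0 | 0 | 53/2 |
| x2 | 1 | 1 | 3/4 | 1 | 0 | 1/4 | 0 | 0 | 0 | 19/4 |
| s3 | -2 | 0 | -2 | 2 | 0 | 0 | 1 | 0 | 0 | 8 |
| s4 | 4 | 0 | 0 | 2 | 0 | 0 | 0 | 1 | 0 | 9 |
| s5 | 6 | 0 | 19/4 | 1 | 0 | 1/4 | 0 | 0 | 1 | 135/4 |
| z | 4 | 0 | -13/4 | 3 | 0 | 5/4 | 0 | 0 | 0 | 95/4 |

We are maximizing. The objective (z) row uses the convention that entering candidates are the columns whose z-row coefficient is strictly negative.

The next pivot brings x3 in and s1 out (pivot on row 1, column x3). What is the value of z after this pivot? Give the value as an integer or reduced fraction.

Minimum ratio for x3: (53/2)/(15/2) = 53/15.
z changes by −(z-row coeff of x3)·ratio = −(-13/4)·(53/15) = 689/60.
New z = 95/4 + (689/60) = 1057/30.

1057/30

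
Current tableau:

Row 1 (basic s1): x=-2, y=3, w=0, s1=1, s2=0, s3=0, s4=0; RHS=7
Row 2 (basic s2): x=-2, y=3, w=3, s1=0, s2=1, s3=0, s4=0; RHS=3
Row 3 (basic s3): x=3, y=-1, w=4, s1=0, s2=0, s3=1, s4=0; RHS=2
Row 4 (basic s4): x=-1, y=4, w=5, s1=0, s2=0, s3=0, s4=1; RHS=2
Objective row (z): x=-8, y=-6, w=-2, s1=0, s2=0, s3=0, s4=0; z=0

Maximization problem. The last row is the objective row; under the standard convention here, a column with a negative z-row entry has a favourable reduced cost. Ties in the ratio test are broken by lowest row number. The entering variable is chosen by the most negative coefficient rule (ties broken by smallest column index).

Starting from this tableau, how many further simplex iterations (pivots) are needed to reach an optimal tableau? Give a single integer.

2

pivot: x in, s3 out → z = 16/3
pivot: y in, s4 out → z = 128/11
No improving column remains; optimal.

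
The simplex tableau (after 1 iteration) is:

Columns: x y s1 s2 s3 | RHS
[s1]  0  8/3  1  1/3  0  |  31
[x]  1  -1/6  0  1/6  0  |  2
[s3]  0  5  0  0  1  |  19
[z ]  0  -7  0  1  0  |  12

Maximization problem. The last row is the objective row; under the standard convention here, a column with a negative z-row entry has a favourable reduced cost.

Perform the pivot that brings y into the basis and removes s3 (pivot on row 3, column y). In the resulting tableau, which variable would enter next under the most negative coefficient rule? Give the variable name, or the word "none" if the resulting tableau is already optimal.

none

Pivot element 5. New z-row = old z-row − (-7)·(row 3/5).
Updated z-row coefficients: x: 0, y: 0, s1: 0, s2: 1, s3: 7/5.
No coefficient is strictly negative; the tableau after this pivot is optimal.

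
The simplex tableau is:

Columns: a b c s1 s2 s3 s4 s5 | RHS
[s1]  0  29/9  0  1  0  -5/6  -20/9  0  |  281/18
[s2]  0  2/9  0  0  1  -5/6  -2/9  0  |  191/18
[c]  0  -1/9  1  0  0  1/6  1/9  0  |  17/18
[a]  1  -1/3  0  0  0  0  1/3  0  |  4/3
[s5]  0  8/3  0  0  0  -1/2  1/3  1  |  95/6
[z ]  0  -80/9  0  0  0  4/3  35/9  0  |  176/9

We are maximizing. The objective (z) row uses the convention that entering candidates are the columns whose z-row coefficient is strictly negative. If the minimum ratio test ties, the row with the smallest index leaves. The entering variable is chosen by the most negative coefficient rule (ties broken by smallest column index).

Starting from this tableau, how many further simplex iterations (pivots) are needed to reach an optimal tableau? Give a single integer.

pivot: b in, s1 out → z = 1816/29
pivot: s4 in, s5 out → z = 8269/126
pivot: s3 in, c out → z = 1255/17
No improving column remains; optimal.

3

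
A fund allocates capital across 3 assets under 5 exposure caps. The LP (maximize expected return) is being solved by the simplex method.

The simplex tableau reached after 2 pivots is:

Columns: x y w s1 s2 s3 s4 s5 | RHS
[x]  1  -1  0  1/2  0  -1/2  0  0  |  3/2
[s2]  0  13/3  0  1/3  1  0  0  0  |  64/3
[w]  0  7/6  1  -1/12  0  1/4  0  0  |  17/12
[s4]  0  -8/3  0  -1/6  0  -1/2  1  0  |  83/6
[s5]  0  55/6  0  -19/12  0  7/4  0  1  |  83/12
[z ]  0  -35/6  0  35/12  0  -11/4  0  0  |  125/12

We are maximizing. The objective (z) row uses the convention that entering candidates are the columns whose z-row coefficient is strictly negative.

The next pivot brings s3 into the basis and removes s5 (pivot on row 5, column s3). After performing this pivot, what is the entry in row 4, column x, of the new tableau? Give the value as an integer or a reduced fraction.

0

Pivot element is row 5, column s3: 7/4.
Normalize row 5: new (row 5, x) = 0/(7/4) = 0.
row 4 ← row 4 − (-1/2)·(new row 5): 0 − (-1/2)·0 = 0.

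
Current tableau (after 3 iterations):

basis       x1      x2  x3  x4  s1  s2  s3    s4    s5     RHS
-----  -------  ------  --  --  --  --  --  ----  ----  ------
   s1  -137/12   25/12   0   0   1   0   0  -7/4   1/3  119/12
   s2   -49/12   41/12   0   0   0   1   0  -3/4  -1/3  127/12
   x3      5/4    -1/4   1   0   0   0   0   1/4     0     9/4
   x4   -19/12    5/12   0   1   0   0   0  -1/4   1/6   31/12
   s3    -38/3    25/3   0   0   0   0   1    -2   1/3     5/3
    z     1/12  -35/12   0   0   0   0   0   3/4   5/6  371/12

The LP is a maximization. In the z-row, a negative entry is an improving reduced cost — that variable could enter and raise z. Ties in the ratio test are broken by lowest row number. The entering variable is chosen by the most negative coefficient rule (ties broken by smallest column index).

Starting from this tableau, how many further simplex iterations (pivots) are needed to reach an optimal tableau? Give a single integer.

2

pivot: x2 in, s3 out → z = 63/2
pivot: x1 in, x3 out → z = 43
No improving column remains; optimal.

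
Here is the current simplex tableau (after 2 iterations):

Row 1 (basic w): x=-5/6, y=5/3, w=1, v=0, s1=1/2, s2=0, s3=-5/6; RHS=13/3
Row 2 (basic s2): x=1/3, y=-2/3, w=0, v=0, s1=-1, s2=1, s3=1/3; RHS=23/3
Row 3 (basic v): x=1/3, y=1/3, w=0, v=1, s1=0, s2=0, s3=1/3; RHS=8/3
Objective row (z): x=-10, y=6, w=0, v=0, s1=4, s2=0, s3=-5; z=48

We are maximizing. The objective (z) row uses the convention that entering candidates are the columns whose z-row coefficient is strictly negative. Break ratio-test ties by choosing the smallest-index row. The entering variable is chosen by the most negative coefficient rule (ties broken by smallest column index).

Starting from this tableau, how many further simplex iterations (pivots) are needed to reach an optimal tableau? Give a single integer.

pivot: x in, v out → z = 128
No improving column remains; optimal.

1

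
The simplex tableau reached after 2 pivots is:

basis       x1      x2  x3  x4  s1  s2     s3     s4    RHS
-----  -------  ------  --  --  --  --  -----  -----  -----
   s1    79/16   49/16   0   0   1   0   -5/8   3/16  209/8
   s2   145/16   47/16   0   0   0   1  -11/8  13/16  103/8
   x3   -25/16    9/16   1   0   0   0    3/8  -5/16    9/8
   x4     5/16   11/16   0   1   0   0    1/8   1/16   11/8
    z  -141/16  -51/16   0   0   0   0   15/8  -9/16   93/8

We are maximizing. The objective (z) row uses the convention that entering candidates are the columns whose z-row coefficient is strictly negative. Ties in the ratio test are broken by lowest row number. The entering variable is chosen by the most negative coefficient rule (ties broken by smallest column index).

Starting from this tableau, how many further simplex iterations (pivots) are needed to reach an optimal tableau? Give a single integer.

pivot: x1 in, s2 out → z = 3501/145
pivot: x2 in, x4 out → z = 2097/85
No improving column remains; optimal.

2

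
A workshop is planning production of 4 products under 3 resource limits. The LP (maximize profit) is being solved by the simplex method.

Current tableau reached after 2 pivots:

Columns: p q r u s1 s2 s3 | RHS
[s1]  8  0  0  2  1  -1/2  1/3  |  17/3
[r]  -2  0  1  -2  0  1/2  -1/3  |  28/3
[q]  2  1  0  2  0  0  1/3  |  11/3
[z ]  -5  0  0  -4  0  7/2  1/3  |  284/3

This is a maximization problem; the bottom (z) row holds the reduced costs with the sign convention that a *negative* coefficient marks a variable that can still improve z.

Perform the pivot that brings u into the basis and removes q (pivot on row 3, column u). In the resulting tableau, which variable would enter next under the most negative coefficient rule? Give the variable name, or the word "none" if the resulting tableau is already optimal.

p

Pivot element 2. New z-row = old z-row − (-4)·(row 3/2).
Updated z-row coefficients: p: -1, q: 2, r: 0, u: 0, s1: 0, s2: 7/2, s3: 1.
The most negative is -1 in column p, so p would enter next.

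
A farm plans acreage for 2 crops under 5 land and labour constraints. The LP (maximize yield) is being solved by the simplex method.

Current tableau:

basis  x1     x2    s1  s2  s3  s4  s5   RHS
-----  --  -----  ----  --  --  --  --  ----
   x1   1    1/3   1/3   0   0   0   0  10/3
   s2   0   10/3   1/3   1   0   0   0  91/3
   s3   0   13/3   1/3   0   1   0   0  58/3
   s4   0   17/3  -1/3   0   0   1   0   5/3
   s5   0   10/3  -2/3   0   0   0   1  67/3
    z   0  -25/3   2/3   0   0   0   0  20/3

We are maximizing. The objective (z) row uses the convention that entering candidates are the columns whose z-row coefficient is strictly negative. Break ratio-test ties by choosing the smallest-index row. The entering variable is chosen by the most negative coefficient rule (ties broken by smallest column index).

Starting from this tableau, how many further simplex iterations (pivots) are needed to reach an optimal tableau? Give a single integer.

1

pivot: x2 in, s4 out → z = 155/17
No improving column remains; optimal.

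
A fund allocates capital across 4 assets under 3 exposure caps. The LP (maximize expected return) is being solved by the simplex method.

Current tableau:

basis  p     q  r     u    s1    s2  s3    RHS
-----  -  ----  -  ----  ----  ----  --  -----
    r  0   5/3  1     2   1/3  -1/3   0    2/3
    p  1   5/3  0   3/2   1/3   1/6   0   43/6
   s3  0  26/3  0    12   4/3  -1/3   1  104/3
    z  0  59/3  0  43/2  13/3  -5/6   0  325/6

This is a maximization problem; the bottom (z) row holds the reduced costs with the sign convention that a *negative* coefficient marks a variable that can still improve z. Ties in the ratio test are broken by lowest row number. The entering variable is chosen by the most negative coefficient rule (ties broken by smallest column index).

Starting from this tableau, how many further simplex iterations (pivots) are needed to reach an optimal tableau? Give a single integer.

1

pivot: s2 in, p out → z = 90
No improving column remains; optimal.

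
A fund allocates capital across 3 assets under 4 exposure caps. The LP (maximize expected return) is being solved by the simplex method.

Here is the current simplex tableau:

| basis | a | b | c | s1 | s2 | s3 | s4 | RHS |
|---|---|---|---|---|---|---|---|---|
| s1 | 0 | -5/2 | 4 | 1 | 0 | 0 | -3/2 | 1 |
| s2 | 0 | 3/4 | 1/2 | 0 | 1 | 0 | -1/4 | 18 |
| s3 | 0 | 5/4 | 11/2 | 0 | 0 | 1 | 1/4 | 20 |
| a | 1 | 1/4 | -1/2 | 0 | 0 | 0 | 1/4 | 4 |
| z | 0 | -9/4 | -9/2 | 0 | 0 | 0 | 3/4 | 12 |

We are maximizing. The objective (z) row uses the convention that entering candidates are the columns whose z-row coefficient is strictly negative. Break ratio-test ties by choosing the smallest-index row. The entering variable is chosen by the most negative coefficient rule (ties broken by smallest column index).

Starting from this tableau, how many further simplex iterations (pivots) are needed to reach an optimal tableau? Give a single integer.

pivot: c in, s1 out → z = 105/8
pivot: b in, s3 out → z = 831/25
pivot: s1 in, c out → z = 48
No improving column remains; optimal.

3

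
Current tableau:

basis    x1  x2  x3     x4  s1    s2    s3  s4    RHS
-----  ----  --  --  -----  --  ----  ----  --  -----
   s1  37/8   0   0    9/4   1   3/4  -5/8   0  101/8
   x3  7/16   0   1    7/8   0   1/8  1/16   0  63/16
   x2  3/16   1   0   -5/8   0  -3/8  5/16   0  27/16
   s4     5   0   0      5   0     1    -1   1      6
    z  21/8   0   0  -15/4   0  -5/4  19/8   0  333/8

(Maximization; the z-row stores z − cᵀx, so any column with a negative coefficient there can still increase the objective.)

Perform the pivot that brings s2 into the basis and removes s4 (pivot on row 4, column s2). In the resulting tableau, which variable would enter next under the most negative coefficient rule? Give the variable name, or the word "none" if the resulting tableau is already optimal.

none

Pivot element 1. New z-row = old z-row − (-5/4)·(row 4/1).
Updated z-row coefficients: x1: 71/8, x2: 0, x3: 0, x4: 5/2, s1: 0, s2: 0, s3: 9/8, s4: 5/4.
No coefficient is strictly negative; the tableau after this pivot is optimal.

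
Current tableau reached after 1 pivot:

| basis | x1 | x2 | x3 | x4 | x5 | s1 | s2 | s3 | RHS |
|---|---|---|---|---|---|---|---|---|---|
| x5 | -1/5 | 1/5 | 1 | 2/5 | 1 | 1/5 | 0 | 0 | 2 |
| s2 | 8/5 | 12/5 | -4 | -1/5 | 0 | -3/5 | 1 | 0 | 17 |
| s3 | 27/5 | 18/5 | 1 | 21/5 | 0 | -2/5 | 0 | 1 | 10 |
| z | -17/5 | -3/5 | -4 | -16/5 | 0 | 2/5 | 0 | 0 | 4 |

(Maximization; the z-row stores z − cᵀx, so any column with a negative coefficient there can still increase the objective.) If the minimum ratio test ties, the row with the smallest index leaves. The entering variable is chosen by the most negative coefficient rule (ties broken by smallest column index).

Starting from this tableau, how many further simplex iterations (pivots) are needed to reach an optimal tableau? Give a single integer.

pivot: x3 in, x5 out → z = 12
pivot: x1 in, s3 out → z = 18
No improving column remains; optimal.

2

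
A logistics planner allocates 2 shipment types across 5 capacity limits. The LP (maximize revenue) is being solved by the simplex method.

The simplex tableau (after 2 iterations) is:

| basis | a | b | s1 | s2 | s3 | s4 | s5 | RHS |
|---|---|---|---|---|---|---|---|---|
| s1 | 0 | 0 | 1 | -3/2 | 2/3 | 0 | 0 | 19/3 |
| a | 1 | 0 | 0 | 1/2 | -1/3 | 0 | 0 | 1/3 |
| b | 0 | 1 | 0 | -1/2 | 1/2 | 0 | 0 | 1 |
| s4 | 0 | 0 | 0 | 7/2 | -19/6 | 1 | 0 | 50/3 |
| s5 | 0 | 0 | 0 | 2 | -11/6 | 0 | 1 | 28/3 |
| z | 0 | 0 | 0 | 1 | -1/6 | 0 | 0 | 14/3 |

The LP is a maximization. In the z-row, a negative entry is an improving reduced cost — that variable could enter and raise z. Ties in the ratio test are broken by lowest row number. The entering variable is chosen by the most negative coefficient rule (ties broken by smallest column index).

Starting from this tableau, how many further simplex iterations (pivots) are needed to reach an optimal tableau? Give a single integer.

1

pivot: s3 in, b out → z = 5
No improving column remains; optimal.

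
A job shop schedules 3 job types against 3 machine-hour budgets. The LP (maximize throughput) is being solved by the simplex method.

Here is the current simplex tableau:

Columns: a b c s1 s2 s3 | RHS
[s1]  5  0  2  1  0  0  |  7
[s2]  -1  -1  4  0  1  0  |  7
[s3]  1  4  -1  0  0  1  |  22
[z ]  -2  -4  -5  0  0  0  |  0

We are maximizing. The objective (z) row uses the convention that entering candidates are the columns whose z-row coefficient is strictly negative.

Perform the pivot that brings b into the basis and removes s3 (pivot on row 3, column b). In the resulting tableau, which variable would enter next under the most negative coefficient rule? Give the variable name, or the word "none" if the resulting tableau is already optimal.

c

Pivot element 4. New z-row = old z-row − (-4)·(row 3/4).
Updated z-row coefficients: a: -1, b: 0, c: -6, s1: 0, s2: 0, s3: 1.
The most negative is -6 in column c, so c would enter next.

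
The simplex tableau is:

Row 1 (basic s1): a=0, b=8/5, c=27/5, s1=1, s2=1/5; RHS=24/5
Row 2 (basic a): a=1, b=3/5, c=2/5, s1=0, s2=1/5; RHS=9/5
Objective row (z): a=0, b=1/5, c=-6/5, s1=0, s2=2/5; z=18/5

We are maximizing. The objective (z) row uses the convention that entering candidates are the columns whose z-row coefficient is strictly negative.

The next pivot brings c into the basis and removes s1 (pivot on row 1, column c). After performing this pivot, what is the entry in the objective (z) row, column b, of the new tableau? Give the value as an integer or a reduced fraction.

5/9

Pivot element is row 1, column c: 27/5.
Normalize row 1: new (row 1, b) = (8/5)/(27/5) = 8/27.
z-row ← z-row − (-6/5)·(new row 1): 1/5 − (-6/5)·(8/27) = 5/9.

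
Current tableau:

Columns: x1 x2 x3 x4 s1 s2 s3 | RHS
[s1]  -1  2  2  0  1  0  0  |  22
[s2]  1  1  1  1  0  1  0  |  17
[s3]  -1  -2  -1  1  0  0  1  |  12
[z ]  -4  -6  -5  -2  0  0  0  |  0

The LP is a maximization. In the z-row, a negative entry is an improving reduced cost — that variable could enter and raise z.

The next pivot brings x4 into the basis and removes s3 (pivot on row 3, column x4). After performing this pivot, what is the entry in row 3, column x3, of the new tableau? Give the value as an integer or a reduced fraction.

-1

Pivot element is row 3, column x4: 1.
Normalize row 3: new (row 3, x3) = (-1)/1 = -1.
Row 3 is the pivot row, so the entry is -1.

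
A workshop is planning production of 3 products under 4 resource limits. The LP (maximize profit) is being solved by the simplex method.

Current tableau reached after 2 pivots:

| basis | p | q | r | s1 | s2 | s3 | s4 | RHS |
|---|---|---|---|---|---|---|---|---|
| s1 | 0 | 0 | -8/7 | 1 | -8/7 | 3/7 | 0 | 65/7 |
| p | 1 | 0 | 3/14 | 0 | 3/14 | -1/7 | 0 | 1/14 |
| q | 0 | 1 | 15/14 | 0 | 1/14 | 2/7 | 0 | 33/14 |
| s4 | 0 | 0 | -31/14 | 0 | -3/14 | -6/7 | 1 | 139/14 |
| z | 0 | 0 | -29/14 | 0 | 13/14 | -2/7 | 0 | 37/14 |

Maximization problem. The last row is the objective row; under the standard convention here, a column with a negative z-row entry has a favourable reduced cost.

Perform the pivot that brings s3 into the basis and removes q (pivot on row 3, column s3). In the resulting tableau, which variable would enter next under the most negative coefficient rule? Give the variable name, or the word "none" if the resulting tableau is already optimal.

Pivot element 2/7. New z-row = old z-row − (-2/7)·(row 3/(2/7)).
Updated z-row coefficients: p: 0, q: 1, r: -1, s1: 0, s2: 1, s3: 0, s4: 0.
The most negative is -1 in column r, so r would enter next.

r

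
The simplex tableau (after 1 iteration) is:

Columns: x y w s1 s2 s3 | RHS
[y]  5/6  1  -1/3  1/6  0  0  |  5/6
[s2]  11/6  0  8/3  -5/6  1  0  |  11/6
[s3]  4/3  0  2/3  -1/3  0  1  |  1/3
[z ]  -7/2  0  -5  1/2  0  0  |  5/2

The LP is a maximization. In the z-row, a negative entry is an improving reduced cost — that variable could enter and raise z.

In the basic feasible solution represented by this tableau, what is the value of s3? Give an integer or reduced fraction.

1/3

s3 is basic (row 3); its value is the RHS of that row: 1/3.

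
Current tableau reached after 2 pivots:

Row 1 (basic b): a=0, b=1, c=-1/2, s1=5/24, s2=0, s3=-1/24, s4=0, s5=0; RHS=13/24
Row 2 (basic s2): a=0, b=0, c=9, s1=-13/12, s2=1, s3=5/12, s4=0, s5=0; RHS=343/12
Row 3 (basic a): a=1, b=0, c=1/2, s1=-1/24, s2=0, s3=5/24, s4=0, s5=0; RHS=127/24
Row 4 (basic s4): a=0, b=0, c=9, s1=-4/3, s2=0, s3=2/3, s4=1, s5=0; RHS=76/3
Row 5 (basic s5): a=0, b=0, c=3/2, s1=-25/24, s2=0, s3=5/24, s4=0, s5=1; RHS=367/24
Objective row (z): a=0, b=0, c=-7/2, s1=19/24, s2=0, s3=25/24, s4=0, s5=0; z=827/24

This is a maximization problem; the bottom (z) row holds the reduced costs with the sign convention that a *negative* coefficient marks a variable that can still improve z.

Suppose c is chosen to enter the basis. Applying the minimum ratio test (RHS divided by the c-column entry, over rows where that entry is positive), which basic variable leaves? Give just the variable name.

s4

Ratios: row 1 (b): entry -1/2 ≤ 0, skip; row 2 (s2): (343/12)/9 = 343/108; row 3 (a): (127/24)/(1/2) = 127/12; row 4 (s4): (76/3)/9 = 76/27; row 5 (s5): (367/24)/(3/2) = 367/36.
Minimum ratio 76/27 is in the s4 row, so s4 leaves.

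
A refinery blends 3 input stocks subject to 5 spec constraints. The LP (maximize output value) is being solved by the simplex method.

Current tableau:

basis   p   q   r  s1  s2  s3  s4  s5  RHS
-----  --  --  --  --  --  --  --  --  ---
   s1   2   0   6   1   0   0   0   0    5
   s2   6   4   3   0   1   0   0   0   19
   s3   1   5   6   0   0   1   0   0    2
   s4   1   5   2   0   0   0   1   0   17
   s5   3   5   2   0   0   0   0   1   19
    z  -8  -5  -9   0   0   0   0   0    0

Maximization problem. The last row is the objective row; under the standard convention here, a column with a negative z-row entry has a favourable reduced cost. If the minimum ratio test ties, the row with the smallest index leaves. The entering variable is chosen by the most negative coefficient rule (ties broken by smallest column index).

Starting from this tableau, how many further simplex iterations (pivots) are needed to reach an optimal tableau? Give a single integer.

pivot: r in, s3 out → z = 3
pivot: p in, r out → z = 16
No improving column remains; optimal.

2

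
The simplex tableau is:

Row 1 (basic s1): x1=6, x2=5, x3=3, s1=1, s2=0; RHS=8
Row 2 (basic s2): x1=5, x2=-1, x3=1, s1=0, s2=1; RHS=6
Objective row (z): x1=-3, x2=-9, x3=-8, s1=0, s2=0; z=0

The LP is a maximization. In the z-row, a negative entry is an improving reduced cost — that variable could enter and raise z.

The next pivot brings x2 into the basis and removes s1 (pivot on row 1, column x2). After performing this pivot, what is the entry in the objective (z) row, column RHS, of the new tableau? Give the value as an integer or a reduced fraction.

Pivot element is row 1, column x2: 5.
Normalize row 1: new (row 1, RHS) = 8/5 = 8/5.
z-row ← z-row − (-9)·(new row 1): 0 − (-9)·(8/5) = 72/5.

72/5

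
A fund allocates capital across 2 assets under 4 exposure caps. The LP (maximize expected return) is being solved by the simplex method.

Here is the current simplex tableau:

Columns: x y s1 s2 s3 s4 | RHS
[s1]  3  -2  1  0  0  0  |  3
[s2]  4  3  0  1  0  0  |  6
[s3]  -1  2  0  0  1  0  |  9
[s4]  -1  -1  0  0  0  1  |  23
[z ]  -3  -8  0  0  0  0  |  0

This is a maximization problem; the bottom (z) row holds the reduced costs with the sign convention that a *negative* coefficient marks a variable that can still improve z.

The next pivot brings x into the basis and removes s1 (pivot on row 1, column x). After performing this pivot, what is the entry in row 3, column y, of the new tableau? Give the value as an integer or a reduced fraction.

Pivot element is row 1, column x: 3.
Normalize row 1: new (row 1, y) = (-2)/3 = -2/3.
row 3 ← row 3 − (-1)·(new row 1): 2 − (-1)·(-2/3) = 4/3.

4/3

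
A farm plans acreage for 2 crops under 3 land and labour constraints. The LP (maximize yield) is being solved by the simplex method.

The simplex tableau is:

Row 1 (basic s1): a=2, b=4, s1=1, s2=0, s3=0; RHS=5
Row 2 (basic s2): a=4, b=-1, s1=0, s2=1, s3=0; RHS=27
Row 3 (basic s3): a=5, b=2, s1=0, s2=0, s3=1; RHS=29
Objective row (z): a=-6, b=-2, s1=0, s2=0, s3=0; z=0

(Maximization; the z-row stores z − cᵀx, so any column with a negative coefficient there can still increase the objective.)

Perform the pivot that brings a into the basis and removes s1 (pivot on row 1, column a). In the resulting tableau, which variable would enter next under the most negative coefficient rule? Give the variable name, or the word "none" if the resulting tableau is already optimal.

Pivot element 2. New z-row = old z-row − (-6)·(row 1/2).
Updated z-row coefficients: a: 0, b: 10, s1: 3, s2: 0, s3: 0.
No coefficient is strictly negative; the tableau after this pivot is optimal.

none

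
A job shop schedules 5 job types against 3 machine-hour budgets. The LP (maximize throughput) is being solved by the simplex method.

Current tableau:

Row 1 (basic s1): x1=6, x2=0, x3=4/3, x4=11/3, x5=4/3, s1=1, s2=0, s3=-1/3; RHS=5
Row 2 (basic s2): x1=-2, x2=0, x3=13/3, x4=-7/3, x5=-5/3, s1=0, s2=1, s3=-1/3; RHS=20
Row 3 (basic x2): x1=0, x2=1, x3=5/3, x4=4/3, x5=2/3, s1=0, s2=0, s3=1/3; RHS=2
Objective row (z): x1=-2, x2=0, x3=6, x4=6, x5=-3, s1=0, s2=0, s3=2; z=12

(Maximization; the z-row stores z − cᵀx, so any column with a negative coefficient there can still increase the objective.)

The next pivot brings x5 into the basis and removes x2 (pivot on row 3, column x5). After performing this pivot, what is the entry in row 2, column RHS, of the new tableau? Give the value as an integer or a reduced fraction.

Pivot element is row 3, column x5: 2/3.
Normalize row 3: new (row 3, RHS) = 2/(2/3) = 3.
row 2 ← row 2 − (-5/3)·(new row 3): 20 − (-5/3)·3 = 25.

25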